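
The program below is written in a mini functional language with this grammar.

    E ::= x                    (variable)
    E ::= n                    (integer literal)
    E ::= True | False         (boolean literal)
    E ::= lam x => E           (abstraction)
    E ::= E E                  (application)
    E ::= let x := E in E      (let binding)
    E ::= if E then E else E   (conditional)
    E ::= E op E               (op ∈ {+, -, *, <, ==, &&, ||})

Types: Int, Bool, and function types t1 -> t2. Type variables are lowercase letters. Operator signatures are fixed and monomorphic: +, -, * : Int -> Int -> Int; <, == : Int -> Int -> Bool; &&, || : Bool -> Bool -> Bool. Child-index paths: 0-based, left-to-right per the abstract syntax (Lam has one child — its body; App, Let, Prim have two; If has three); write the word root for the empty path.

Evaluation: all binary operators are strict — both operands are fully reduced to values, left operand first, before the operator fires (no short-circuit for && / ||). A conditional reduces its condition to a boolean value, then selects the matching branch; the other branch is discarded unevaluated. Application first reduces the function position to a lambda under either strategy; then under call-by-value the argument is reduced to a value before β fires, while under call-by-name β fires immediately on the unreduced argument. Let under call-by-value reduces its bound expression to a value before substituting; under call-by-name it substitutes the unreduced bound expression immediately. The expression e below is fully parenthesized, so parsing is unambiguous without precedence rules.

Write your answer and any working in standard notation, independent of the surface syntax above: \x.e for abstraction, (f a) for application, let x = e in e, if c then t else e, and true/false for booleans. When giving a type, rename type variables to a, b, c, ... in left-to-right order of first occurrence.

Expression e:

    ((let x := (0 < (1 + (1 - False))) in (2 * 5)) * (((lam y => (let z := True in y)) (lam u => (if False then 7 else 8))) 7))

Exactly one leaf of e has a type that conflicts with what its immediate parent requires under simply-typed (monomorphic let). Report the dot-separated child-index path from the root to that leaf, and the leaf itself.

Answer: 0.0.1.1.1 : false

Trace:
  unify Int ~ Int
  unify Int ~ Int
  unify Int ~ Int
  unify Bool ~ Int
  FAIL: mismatch Bool ~ Int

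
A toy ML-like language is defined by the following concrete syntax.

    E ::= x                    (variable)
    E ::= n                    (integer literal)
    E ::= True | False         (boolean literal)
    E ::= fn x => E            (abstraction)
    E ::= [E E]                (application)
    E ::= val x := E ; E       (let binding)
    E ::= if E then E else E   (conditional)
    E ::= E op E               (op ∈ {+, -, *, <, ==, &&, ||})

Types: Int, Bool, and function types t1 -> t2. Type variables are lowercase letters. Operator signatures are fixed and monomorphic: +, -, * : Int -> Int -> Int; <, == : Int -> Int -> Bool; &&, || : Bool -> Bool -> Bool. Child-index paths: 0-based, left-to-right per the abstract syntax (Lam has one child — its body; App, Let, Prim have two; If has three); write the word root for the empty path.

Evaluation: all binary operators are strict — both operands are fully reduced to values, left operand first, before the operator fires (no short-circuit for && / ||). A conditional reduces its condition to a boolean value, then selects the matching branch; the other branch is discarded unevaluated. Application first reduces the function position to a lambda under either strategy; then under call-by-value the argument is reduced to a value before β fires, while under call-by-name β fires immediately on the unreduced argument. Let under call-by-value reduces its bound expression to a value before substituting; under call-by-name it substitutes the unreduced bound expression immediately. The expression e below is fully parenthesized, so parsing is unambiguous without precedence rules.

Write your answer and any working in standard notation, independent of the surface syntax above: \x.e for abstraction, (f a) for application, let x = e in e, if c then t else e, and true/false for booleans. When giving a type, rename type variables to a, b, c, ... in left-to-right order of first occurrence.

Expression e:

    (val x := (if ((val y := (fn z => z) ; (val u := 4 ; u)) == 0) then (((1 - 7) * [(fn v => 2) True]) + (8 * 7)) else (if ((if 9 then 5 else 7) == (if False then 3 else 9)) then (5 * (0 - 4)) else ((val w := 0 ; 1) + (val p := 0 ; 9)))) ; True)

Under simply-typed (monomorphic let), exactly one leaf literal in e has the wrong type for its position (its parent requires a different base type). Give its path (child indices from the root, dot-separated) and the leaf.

Answer: 0.2.0.0.0 : 9

Derivation:
z : a
\z._ : a -> a
let y : a -> a
let u : Int
u : Int
  unify Int ~ Int
  unify Int ~ Int
  unify Bool ~ Bool
  unify Int ~ Int
  unify Int ~ Int
  unify Int ~ Int
\v._ : b -> Int
  unify b -> Int ~ Bool -> c
  unify b ~ Bool
  unify Int ~ c
_ _ : Int
  unify Int ~ Int
  unify Int ~ Int
  unify Int ~ Int
  unify Int ~ Int
  unify Int ~ Int
  unify Int ~ Bool
  FAIL: mismatch Int ~ Bool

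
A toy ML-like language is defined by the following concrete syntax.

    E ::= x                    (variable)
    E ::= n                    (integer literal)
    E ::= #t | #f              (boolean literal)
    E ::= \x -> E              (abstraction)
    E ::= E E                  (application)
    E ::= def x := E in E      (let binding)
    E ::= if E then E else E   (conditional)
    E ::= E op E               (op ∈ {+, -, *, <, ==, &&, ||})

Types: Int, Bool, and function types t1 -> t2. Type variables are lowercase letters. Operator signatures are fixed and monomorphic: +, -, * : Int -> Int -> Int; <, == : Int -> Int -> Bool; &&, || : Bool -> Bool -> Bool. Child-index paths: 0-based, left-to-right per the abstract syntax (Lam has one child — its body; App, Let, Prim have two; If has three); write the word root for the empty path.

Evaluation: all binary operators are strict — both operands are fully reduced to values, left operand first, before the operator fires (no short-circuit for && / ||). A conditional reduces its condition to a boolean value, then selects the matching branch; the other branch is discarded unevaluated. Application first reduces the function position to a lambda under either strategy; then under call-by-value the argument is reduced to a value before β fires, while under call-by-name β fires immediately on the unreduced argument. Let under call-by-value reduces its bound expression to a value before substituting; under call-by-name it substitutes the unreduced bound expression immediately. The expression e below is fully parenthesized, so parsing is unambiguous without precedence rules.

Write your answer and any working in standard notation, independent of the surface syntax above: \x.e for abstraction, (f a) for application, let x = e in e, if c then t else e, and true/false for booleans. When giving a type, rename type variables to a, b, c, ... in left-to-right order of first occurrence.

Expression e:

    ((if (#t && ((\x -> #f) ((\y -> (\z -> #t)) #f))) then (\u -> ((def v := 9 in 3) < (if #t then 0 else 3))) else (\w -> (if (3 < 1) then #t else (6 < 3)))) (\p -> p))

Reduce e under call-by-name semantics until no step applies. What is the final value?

Trace:
step 0: ((if (true && ((\x.false) ((\y.(\z.true)) false))) then (\u.((let v = 9 in 3) < (if true then 0 else 3))) else (\w.(if (3 < 1) then true else (6 < 3)))) (\p.p))
step 1: [beta@0.0.1] ((if (true && false) then (\u.((let v = 9 in 3) < (if true then 0 else 3))) else (\w.(if (3 < 1) then true else (6 < 3)))) (\p.p))
step 2: [delta@0.0] ((if false then (\u.((let v = 9 in 3) < (if true then 0 else 3))) else (\w.(if (3 < 1) then true else (6 < 3)))) (\p.p))
step 3: [if@0] ((\w.(if (3 < 1) then true else (6 < 3))) (\p.p))
step 4: [beta@root] (if (3 < 1) then true else (6 < 3))
step 5: [delta@0] (if false then true else (6 < 3))
step 6: [if@root] (6 < 3)
step 7: [delta@root] false

Answer: false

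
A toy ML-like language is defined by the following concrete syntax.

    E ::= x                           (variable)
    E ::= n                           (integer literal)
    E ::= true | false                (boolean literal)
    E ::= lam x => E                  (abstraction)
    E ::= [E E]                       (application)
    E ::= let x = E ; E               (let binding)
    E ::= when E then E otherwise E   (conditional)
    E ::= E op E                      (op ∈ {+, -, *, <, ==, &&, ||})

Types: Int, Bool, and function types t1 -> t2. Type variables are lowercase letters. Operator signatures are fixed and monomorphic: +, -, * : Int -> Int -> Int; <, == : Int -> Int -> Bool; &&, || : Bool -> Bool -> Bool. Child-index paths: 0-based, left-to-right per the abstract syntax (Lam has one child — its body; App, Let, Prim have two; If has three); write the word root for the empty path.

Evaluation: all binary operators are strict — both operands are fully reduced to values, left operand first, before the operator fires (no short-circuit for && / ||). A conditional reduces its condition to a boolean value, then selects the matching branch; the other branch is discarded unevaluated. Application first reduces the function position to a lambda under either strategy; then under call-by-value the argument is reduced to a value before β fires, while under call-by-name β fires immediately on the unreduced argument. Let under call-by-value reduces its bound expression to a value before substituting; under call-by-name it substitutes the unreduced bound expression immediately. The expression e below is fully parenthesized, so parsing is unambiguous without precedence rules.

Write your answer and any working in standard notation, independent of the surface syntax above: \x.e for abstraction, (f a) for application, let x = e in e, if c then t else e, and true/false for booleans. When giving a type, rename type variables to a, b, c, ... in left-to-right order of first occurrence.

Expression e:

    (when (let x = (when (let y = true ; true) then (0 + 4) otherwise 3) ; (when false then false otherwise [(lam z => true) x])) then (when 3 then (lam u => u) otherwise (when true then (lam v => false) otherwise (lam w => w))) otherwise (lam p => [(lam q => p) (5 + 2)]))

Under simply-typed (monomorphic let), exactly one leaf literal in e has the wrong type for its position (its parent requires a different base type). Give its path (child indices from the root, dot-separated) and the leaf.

Answer: 1.0 : 3

Working:
let y : Bool
  unify Bool ~ Bool
  unify Int ~ Int
  unify Int ~ Int
  unify Int ~ Int
let x : Int
  unify Bool ~ Bool
\z._ : a -> Bool
x : Int
  unify a -> Bool ~ Int -> b
  unify a ~ Int
  unify Bool ~ b
_ _ : Bool
  unify Bool ~ Bool
  unify Bool ~ Bool
  unify Int ~ Bool
  FAIL: mismatch Int ~ Bool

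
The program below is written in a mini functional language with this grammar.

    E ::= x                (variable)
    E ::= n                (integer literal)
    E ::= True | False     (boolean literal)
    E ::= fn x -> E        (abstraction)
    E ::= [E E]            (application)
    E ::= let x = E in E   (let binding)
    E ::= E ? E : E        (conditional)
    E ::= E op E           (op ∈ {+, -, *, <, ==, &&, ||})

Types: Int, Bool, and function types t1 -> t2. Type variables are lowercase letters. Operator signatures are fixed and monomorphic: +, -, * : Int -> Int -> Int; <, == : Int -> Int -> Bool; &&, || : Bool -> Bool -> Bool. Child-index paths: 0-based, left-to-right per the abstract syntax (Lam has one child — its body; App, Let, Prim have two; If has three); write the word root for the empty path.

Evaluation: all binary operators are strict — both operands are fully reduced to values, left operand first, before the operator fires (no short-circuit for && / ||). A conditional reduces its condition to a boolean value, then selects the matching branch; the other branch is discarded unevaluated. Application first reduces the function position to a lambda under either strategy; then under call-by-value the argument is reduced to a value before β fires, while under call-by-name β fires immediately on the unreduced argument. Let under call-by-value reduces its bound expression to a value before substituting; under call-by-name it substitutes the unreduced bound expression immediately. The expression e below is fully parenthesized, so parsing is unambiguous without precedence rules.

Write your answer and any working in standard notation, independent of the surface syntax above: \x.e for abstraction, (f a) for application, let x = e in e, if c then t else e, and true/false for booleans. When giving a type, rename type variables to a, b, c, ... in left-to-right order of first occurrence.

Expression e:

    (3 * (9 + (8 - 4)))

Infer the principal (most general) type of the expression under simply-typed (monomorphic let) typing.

Answer: Int

Trace:
  unify Int ~ Int
  unify Int ~ Int
  unify Int ~ Int
  unify Int ~ Int
  unify Int ~ Int
  unify Int ~ Int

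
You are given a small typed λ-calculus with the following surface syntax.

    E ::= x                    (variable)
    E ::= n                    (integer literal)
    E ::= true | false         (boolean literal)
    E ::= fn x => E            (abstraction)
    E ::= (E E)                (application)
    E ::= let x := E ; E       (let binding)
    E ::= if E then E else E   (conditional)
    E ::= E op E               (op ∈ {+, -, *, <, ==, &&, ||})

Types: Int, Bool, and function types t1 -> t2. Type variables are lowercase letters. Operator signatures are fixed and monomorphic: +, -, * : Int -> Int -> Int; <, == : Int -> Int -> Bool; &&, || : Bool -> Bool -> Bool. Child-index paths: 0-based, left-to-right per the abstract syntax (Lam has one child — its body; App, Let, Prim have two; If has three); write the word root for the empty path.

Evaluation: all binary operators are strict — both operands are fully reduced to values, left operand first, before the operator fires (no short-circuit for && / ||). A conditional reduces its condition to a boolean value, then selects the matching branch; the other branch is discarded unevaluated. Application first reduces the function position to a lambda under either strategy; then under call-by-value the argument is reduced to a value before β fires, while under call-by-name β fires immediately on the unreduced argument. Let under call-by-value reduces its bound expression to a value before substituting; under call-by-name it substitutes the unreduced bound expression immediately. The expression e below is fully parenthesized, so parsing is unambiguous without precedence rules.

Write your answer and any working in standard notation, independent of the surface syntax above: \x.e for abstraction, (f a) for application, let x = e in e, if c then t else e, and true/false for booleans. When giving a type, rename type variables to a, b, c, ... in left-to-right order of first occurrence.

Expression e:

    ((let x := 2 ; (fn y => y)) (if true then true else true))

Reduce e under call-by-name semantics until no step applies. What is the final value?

Derivation:
step 0: ((let x = 2 in (\y.y)) (if true then true else true))
step 1: [let@0] ((\y.y) (if true then true else true))
step 2: [beta@root] (if true then true else true)
step 3: [if@root] true

Answer: true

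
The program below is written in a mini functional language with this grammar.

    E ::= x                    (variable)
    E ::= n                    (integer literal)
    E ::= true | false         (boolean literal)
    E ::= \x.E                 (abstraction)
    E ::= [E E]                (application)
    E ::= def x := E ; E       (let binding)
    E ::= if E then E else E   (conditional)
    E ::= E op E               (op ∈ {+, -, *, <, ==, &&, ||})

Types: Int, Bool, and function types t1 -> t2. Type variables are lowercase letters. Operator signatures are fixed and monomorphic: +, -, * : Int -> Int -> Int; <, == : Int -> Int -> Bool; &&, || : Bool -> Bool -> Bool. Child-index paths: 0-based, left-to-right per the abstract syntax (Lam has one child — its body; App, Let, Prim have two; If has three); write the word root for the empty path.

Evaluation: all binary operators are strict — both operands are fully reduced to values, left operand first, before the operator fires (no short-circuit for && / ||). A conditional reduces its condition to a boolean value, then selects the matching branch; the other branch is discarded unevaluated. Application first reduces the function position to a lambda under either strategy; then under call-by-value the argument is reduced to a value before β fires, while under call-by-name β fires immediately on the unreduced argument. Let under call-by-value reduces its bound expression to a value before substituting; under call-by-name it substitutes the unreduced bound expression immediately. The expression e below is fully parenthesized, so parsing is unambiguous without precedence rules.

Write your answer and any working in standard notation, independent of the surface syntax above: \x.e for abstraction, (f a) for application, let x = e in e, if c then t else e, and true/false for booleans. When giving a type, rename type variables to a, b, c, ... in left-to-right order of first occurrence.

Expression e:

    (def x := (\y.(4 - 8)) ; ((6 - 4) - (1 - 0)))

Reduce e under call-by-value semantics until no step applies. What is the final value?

Derivation:
step 0: (let x = (\y.(4 - 8)) in ((6 - 4) - (1 - 0)))
step 1: [let@root] ((6 - 4) - (1 - 0))
step 2: [delta@0] (2 - (1 - 0))
step 3: [delta@1] (2 - 1)
step 4: [delta@root] 1

Answer: 1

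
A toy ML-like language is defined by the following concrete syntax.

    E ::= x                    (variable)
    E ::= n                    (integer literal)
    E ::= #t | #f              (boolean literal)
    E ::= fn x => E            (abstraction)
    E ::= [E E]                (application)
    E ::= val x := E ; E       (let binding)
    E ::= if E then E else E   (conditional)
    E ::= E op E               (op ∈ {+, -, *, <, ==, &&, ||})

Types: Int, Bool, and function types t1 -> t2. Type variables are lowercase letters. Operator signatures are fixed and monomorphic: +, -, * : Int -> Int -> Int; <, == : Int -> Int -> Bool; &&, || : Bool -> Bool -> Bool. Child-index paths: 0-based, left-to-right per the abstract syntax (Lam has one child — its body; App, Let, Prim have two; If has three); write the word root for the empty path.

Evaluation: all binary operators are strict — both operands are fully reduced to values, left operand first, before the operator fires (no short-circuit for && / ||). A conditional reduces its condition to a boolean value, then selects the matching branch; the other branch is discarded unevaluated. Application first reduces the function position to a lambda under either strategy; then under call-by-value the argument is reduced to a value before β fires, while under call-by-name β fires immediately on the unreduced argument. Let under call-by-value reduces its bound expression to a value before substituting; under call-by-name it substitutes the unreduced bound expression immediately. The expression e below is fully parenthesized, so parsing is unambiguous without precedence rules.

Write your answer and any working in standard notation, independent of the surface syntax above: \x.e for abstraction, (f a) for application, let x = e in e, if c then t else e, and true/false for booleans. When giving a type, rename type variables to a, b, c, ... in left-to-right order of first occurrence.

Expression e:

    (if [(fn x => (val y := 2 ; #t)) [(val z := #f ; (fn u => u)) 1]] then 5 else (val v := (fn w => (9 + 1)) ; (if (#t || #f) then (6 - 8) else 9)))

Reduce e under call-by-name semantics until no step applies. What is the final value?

Derivation:
step 0: (if ((\x.(let y = 2 in true)) ((let z = false in (\u.u)) 1)) then 5 else (let v = (\w.(9 + 1)) in (if (true || false) then (6 - 8) else 9)))
step 1: [beta@0] (if (let y = 2 in true) then 5 else (let v = (\w.(9 + 1)) in (if (true || false) then (6 - 8) else 9)))
step 2: [let@0] (if true then 5 else (let v = (\w.(9 + 1)) in (if (true || false) then (6 - 8) else 9)))
step 3: [if@root] 5

Answer: 5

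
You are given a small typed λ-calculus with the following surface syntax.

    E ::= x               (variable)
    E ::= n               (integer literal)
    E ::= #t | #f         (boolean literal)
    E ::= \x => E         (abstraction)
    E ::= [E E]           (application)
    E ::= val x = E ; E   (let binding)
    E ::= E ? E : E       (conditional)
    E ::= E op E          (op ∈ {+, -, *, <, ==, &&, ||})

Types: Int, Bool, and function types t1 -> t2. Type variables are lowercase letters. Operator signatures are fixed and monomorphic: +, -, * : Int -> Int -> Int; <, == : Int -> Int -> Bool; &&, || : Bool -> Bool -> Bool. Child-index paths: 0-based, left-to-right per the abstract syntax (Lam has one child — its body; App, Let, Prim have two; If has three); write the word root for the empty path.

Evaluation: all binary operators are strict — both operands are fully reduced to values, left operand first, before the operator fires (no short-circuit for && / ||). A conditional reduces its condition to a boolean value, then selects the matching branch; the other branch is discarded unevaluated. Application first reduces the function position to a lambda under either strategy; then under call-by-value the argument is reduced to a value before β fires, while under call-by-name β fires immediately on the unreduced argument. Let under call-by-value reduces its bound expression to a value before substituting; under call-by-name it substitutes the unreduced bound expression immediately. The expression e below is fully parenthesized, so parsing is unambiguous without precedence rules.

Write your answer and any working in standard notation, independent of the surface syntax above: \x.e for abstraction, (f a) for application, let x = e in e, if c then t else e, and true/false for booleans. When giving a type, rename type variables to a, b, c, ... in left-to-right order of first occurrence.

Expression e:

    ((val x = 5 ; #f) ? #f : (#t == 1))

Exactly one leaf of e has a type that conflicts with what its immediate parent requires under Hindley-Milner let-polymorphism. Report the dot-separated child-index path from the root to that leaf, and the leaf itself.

Answer: 2.0 : true

Working:
let x : Int
  unify Bool ~ Bool
  unify Bool ~ Int
  FAIL: mismatch Bool ~ Int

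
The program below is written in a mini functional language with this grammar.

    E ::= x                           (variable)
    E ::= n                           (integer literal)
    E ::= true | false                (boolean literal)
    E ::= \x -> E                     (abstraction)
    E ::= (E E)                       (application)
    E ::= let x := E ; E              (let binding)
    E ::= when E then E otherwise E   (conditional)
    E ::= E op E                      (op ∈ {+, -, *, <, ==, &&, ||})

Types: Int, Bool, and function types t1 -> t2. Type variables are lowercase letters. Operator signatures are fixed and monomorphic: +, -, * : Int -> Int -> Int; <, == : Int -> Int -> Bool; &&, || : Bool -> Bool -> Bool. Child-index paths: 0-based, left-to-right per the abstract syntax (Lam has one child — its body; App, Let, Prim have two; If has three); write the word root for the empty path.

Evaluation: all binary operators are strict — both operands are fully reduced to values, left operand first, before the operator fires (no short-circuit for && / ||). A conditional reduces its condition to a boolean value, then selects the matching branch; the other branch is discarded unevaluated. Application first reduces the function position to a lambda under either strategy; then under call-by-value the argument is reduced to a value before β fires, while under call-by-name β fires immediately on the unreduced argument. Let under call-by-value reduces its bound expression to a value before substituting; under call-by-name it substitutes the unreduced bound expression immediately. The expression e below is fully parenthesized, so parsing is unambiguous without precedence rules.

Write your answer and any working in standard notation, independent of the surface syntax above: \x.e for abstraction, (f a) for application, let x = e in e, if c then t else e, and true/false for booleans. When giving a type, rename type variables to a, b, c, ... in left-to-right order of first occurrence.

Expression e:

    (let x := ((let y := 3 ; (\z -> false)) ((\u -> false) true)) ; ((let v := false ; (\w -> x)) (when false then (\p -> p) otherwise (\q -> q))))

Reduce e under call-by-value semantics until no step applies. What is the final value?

Trace:
step 0: (let x = ((let y = 3 in (\z.false)) ((\u.false) true)) in ((let v = false in (\w.x)) (if false then (\p.p) else (\q.q))))
step 1: [let@0.0] (let x = ((\z.false) ((\u.false) true)) in ((let v = false in (\w.x)) (if false then (\p.p) else (\q.q))))
step 2: [beta@0.1] (let x = ((\z.false) false) in ((let v = false in (\w.x)) (if false then (\p.p) else (\q.q))))
step 3: [beta@0] (let x = false in ((let v = false in (\w.x)) (if false then (\p.p) else (\q.q))))
step 4: [let@root] ((let v = false in (\w.false)) (if false then (\p.p) else (\q.q)))
step 5: [let@0] ((\w.false) (if false then (\p.p) else (\q.q)))
step 6: [if@1] ((\w.false) (\q.q))
step 7: [beta@root] false

Answer: false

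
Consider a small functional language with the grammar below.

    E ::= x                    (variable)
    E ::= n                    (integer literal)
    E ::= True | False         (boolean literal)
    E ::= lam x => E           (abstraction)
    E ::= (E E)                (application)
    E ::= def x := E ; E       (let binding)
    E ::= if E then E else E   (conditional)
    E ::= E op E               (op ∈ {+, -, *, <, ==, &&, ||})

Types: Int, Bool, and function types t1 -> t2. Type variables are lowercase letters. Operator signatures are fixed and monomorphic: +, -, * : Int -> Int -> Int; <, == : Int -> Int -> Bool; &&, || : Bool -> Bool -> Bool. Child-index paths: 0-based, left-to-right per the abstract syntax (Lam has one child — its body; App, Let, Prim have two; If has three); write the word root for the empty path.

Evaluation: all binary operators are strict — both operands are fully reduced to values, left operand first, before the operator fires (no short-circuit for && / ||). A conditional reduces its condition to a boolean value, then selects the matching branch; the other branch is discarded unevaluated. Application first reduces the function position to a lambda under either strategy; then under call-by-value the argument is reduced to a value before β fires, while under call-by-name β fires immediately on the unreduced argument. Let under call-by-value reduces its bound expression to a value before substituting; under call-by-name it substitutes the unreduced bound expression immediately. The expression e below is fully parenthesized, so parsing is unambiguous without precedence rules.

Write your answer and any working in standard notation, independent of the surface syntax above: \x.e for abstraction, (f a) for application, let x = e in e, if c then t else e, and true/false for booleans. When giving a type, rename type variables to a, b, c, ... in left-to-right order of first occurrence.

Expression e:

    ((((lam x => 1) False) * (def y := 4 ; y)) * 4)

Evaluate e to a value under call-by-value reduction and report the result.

Answer: 16

Derivation:
step 0: ((((\x.1) false) * (let y = 4 in y)) * 4)
step 1: [beta@0.0] ((1 * (let y = 4 in y)) * 4)
step 2: [let@0.1] ((1 * 4) * 4)
step 3: [delta@0] (4 * 4)
step 4: [delta@root] 16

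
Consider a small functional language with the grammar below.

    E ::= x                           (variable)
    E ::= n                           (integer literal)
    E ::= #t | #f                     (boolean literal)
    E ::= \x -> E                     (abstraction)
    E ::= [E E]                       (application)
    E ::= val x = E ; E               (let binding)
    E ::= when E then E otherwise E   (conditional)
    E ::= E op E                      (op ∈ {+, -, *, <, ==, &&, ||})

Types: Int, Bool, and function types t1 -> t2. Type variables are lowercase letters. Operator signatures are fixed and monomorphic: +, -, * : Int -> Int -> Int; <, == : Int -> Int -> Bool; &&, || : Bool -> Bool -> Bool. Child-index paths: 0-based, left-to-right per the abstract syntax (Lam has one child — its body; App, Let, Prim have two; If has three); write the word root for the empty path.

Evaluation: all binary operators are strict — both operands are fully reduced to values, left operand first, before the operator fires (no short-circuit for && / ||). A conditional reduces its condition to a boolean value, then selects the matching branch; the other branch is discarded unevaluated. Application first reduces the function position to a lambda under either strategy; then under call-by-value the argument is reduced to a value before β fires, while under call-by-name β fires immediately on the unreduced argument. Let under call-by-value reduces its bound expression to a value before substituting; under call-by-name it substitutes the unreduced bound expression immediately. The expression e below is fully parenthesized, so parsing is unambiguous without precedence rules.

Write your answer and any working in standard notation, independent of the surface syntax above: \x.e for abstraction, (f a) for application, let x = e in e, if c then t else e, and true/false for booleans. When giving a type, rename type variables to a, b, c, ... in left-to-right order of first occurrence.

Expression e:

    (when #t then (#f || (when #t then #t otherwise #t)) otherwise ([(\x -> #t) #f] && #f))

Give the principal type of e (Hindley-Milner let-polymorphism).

Answer: Bool

Derivation:
  unify Bool ~ Bool
  unify Bool ~ Bool
  unify Bool ~ Bool
  unify Bool ~ Bool
  unify Bool ~ Bool
\x._ : a -> Bool
  unify a -> Bool ~ Bool -> b
  unify a ~ Bool
  unify Bool ~ b
_ _ : Bool
  unify Bool ~ Bool
  unify Bool ~ Bool
  unify Bool ~ Bool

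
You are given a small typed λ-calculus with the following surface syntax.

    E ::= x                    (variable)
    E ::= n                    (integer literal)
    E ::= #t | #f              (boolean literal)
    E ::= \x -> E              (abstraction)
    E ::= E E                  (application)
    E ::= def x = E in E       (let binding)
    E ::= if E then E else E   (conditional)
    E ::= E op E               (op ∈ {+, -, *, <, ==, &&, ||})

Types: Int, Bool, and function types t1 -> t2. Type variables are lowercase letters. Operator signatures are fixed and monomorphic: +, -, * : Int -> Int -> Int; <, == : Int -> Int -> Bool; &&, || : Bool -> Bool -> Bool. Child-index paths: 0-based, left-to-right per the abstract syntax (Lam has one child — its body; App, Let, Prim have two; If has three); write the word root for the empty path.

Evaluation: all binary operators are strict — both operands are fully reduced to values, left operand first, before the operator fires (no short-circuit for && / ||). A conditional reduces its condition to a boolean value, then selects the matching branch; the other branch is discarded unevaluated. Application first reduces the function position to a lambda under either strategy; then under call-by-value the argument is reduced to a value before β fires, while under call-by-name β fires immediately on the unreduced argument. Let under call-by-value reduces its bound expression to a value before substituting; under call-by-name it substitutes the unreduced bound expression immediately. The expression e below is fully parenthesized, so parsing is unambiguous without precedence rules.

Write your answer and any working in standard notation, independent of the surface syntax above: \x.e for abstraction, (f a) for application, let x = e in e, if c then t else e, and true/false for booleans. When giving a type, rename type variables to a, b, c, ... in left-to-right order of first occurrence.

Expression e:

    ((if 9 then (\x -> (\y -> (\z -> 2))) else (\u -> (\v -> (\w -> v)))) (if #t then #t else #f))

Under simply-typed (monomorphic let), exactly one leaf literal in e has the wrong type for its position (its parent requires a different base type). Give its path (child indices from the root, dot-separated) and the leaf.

Working:
  unify Int ~ Bool
  FAIL: mismatch Int ~ Bool

Answer: 0.0 : 9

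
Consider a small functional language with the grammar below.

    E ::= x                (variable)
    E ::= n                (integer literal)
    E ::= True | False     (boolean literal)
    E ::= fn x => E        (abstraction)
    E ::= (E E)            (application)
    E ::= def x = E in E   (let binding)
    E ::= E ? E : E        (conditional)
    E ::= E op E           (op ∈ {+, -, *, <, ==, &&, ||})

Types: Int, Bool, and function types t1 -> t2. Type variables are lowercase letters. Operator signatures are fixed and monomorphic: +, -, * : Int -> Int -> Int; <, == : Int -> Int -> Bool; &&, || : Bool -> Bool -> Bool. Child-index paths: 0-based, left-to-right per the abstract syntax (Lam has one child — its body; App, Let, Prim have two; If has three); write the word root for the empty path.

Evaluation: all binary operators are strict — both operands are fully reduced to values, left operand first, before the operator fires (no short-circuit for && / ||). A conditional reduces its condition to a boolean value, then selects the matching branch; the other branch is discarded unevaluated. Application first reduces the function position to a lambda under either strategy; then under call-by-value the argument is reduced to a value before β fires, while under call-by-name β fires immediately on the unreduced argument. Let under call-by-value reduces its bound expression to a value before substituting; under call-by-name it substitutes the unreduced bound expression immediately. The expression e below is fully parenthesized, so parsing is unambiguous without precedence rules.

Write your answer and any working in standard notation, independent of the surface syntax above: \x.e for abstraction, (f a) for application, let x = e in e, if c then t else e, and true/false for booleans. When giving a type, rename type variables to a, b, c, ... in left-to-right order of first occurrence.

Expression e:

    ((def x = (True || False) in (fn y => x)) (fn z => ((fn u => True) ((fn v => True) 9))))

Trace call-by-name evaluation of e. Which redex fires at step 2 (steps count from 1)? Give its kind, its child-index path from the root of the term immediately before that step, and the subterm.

Answer: beta at root : ((\y.(true || false)) (\z.((\u.true) ((\v.true) 9))))

Derivation:
step 0: ((let x = (true || false) in (\y.x)) (\z.((\u.true) ((\v.true) 9))))
step 1: [let@0] ((\y.(true || false)) (\z.((\u.true) ((\v.true) 9))))
step 2: [beta@root] (true || false)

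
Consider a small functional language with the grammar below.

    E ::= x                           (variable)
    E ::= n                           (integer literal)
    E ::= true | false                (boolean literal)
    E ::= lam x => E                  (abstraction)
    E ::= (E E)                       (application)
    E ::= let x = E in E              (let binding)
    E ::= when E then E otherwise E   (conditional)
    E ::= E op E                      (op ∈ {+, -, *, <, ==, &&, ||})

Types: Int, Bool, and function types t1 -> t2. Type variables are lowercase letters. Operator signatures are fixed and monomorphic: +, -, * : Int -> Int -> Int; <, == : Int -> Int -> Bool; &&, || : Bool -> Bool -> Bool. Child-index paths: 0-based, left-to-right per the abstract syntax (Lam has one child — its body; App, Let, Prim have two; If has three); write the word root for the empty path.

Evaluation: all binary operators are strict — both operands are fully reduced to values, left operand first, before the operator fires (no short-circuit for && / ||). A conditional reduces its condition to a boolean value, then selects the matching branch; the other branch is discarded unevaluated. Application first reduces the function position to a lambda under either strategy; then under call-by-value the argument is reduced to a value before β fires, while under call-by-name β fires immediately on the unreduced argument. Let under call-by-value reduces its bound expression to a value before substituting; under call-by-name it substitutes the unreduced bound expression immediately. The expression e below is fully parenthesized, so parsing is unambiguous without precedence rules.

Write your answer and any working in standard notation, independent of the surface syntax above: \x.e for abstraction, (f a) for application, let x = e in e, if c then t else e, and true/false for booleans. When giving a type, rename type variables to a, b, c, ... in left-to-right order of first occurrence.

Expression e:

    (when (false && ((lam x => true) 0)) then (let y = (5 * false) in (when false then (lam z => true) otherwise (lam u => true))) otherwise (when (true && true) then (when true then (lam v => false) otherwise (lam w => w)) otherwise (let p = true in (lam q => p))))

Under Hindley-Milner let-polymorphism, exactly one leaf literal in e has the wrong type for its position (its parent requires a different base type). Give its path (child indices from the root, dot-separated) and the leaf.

Working:
  unify Bool ~ Bool
\x._ : a -> Bool
  unify a -> Bool ~ Int -> b
  unify a ~ Int
  unify Bool ~ b
_ _ : Bool
  unify Bool ~ Bool
  unify Bool ~ Bool
  unify Int ~ Int
  unify Bool ~ Int
  FAIL: mismatch Bool ~ Int

Answer: 1.0.1 : false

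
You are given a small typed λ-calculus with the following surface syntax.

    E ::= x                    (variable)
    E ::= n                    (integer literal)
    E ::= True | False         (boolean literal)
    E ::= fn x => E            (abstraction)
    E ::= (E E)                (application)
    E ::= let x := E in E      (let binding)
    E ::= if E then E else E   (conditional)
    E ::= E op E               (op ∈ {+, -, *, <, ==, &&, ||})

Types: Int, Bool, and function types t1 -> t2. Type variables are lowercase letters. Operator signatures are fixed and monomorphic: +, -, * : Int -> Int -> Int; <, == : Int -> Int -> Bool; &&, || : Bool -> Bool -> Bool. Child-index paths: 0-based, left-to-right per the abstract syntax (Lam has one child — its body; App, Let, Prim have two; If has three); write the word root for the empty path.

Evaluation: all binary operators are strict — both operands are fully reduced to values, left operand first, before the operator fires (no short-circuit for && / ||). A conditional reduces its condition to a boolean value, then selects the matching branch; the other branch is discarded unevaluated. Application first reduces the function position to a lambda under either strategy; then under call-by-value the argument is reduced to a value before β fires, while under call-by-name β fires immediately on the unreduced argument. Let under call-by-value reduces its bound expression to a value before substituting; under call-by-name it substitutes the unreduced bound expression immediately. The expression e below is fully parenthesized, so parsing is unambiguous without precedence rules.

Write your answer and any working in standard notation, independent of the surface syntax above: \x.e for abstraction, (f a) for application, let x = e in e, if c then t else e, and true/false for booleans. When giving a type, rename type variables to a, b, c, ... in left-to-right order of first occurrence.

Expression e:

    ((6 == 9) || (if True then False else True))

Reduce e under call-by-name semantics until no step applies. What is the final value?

Answer: false

Derivation:
step 0: ((6 == 9) || (if true then false else true))
step 1: [delta@0] (false || (if true then false else true))
step 2: [if@1] (false || false)
step 3: [delta@root] false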